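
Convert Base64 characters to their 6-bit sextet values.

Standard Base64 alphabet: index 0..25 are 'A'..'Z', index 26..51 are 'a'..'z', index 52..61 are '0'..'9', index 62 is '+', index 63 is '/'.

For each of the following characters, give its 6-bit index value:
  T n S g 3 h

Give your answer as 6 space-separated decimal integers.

Answer: 19 39 18 32 55 33

Derivation:
'T': A..Z range, ord('T') − ord('A') = 19
'n': a..z range, 26 + ord('n') − ord('a') = 39
'S': A..Z range, ord('S') − ord('A') = 18
'g': a..z range, 26 + ord('g') − ord('a') = 32
'3': 0..9 range, 52 + ord('3') − ord('0') = 55
'h': a..z range, 26 + ord('h') − ord('a') = 33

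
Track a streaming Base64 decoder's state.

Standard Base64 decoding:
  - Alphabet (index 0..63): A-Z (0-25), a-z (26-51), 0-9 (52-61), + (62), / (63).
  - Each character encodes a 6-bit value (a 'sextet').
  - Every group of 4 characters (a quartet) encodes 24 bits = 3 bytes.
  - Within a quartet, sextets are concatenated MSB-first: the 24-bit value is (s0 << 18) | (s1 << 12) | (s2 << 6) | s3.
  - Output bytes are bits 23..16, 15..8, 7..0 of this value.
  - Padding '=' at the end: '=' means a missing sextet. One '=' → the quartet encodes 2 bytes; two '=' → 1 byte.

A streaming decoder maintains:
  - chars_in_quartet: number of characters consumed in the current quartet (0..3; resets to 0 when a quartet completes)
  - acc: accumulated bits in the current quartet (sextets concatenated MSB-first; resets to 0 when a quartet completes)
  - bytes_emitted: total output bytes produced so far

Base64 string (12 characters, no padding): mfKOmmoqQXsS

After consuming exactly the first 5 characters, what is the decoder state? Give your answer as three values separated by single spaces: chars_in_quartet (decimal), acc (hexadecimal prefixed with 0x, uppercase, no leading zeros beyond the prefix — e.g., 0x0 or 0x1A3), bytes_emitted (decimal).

Answer: 1 0x26 3

Derivation:
After char 0 ('m'=38): chars_in_quartet=1 acc=0x26 bytes_emitted=0
After char 1 ('f'=31): chars_in_quartet=2 acc=0x99F bytes_emitted=0
After char 2 ('K'=10): chars_in_quartet=3 acc=0x267CA bytes_emitted=0
After char 3 ('O'=14): chars_in_quartet=4 acc=0x99F28E -> emit 99 F2 8E, reset; bytes_emitted=3
After char 4 ('m'=38): chars_in_quartet=1 acc=0x26 bytes_emitted=3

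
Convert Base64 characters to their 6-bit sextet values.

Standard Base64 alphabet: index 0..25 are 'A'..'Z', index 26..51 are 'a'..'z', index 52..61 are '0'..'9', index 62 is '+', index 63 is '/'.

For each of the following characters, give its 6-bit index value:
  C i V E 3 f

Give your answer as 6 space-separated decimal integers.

'C': A..Z range, ord('C') − ord('A') = 2
'i': a..z range, 26 + ord('i') − ord('a') = 34
'V': A..Z range, ord('V') − ord('A') = 21
'E': A..Z range, ord('E') − ord('A') = 4
'3': 0..9 range, 52 + ord('3') − ord('0') = 55
'f': a..z range, 26 + ord('f') − ord('a') = 31

Answer: 2 34 21 4 55 31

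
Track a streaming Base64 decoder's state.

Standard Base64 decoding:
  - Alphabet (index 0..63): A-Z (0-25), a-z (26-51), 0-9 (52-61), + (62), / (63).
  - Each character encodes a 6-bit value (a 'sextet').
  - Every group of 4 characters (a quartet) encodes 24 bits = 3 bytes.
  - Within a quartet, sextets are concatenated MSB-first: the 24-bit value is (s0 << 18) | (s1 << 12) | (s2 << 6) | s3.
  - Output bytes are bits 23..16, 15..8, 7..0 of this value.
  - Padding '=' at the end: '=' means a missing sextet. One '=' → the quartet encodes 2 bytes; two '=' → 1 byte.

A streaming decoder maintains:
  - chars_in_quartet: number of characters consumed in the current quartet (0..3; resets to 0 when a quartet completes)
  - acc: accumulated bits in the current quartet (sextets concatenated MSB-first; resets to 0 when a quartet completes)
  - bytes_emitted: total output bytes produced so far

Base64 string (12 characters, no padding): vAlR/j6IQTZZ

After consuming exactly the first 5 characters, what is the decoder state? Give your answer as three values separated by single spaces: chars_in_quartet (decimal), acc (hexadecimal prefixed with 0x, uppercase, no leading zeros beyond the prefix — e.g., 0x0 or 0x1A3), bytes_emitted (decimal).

Answer: 1 0x3F 3

Derivation:
After char 0 ('v'=47): chars_in_quartet=1 acc=0x2F bytes_emitted=0
After char 1 ('A'=0): chars_in_quartet=2 acc=0xBC0 bytes_emitted=0
After char 2 ('l'=37): chars_in_quartet=3 acc=0x2F025 bytes_emitted=0
After char 3 ('R'=17): chars_in_quartet=4 acc=0xBC0951 -> emit BC 09 51, reset; bytes_emitted=3
After char 4 ('/'=63): chars_in_quartet=1 acc=0x3F bytes_emitted=3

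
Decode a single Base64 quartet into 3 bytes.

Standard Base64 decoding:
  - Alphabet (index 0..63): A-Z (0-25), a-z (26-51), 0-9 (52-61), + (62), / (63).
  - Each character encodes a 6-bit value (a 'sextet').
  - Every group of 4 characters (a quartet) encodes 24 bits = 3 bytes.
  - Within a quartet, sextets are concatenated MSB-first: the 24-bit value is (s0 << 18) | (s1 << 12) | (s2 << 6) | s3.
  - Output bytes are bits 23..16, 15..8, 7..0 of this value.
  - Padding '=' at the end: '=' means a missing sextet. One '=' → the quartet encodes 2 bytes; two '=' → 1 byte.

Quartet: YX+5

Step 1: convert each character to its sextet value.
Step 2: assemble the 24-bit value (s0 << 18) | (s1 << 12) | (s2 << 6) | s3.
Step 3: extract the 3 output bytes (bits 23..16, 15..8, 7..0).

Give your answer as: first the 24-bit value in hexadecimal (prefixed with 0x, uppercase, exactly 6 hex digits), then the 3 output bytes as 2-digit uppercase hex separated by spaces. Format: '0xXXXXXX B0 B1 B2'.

Sextets: Y=24, X=23, +=62, 5=57
24-bit: (24<<18) | (23<<12) | (62<<6) | 57
      = 0x600000 | 0x017000 | 0x000F80 | 0x000039
      = 0x617FB9
Bytes: (v>>16)&0xFF=61, (v>>8)&0xFF=7F, v&0xFF=B9

Answer: 0x617FB9 61 7F B9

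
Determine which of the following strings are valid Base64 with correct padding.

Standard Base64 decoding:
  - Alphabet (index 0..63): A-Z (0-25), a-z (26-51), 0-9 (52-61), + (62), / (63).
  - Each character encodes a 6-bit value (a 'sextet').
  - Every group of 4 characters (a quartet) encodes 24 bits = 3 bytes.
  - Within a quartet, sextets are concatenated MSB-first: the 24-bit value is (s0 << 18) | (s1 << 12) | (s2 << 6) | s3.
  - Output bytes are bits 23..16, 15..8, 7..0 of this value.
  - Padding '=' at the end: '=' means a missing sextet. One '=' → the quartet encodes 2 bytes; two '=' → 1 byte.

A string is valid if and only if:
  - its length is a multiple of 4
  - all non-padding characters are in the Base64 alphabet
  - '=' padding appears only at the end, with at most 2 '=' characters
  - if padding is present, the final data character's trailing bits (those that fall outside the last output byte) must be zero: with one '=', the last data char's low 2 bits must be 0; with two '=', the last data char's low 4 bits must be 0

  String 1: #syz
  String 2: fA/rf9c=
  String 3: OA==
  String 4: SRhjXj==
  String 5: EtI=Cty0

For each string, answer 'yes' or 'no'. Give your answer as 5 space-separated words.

String 1: '#syz' → invalid (bad char(s): ['#'])
String 2: 'fA/rf9c=' → valid
String 3: 'OA==' → valid
String 4: 'SRhjXj==' → invalid (bad trailing bits)
String 5: 'EtI=Cty0' → invalid (bad char(s): ['=']; '=' in middle)

Answer: no yes yes no no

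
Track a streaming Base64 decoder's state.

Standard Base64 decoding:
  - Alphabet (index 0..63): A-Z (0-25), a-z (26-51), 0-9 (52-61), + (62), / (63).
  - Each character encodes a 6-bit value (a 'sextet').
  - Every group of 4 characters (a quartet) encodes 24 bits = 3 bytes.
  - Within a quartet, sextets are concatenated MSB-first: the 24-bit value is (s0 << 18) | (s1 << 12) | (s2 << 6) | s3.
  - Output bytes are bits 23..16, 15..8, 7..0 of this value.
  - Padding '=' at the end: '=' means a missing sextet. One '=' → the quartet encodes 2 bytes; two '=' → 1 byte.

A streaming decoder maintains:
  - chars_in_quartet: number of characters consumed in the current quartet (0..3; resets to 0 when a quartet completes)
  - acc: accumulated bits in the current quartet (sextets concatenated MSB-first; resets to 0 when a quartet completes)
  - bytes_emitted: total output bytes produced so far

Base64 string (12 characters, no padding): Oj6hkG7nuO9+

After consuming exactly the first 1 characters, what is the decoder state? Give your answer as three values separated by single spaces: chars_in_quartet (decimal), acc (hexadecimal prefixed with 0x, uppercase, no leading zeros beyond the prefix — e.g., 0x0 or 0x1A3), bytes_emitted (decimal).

Answer: 1 0xE 0

Derivation:
After char 0 ('O'=14): chars_in_quartet=1 acc=0xE bytes_emitted=0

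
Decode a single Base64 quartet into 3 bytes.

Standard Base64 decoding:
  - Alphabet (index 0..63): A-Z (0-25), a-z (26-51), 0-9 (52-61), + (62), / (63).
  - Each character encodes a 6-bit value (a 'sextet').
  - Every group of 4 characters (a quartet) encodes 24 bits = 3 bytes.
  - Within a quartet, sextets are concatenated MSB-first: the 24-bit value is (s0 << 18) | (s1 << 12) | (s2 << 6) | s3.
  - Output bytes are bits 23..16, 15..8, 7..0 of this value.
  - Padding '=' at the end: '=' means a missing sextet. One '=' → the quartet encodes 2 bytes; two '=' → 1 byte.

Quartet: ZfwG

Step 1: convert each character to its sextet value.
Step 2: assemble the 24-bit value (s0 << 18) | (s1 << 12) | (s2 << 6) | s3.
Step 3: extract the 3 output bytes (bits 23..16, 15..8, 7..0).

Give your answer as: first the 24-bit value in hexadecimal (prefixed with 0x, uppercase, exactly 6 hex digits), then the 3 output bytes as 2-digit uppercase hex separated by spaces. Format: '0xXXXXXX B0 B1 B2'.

Sextets: Z=25, f=31, w=48, G=6
24-bit: (25<<18) | (31<<12) | (48<<6) | 6
      = 0x640000 | 0x01F000 | 0x000C00 | 0x000006
      = 0x65FC06
Bytes: (v>>16)&0xFF=65, (v>>8)&0xFF=FC, v&0xFF=06

Answer: 0x65FC06 65 FC 06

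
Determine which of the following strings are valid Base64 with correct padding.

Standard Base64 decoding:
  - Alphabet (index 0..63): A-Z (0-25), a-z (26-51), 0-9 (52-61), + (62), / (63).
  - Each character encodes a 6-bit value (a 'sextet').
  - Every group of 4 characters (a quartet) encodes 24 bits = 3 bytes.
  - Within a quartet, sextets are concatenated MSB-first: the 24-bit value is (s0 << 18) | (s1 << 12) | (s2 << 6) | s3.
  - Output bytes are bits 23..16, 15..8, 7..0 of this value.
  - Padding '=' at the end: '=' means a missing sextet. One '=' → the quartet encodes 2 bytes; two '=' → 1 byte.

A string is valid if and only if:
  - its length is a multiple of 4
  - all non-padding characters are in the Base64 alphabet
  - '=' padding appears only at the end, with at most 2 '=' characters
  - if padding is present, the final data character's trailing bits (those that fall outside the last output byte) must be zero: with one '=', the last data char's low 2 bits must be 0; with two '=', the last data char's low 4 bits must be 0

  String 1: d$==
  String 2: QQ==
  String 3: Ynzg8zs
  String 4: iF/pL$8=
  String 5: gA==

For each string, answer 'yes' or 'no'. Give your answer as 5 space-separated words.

Answer: no yes no no yes

Derivation:
String 1: 'd$==' → invalid (bad char(s): ['$'])
String 2: 'QQ==' → valid
String 3: 'Ynzg8zs' → invalid (len=7 not mult of 4)
String 4: 'iF/pL$8=' → invalid (bad char(s): ['$'])
String 5: 'gA==' → valid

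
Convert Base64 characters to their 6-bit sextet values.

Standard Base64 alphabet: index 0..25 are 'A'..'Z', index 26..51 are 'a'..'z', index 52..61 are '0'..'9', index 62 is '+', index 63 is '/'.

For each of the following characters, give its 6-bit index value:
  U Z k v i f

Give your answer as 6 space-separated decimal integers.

'U': A..Z range, ord('U') − ord('A') = 20
'Z': A..Z range, ord('Z') − ord('A') = 25
'k': a..z range, 26 + ord('k') − ord('a') = 36
'v': a..z range, 26 + ord('v') − ord('a') = 47
'i': a..z range, 26 + ord('i') − ord('a') = 34
'f': a..z range, 26 + ord('f') − ord('a') = 31

Answer: 20 25 36 47 34 31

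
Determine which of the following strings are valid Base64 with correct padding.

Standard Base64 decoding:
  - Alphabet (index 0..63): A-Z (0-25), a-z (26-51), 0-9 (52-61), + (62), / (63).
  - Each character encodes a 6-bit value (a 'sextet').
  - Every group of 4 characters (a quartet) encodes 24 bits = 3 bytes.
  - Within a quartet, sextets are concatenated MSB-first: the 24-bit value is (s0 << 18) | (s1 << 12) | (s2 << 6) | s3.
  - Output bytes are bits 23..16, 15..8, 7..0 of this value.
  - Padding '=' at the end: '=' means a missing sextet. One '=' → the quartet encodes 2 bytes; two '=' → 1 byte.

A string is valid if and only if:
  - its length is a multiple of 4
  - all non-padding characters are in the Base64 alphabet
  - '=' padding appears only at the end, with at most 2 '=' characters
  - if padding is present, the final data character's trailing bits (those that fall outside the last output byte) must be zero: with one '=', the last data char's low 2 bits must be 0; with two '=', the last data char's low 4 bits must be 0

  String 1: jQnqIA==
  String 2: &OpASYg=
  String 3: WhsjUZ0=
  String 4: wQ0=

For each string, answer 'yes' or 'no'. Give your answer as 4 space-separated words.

Answer: yes no yes yes

Derivation:
String 1: 'jQnqIA==' → valid
String 2: '&OpASYg=' → invalid (bad char(s): ['&'])
String 3: 'WhsjUZ0=' → valid
String 4: 'wQ0=' → valid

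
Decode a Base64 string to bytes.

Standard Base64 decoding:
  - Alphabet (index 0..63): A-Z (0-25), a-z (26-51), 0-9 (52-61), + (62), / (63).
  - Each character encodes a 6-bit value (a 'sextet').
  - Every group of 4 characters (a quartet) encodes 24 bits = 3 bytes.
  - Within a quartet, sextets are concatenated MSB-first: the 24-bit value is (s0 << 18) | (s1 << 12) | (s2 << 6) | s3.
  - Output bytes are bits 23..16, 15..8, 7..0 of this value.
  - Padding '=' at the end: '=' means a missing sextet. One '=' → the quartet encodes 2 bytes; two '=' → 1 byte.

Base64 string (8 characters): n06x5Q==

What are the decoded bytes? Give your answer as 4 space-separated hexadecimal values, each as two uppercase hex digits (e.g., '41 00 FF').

After char 0 ('n'=39): chars_in_quartet=1 acc=0x27 bytes_emitted=0
After char 1 ('0'=52): chars_in_quartet=2 acc=0x9F4 bytes_emitted=0
After char 2 ('6'=58): chars_in_quartet=3 acc=0x27D3A bytes_emitted=0
After char 3 ('x'=49): chars_in_quartet=4 acc=0x9F4EB1 -> emit 9F 4E B1, reset; bytes_emitted=3
After char 4 ('5'=57): chars_in_quartet=1 acc=0x39 bytes_emitted=3
After char 5 ('Q'=16): chars_in_quartet=2 acc=0xE50 bytes_emitted=3
Padding '==': partial quartet acc=0xE50 -> emit E5; bytes_emitted=4

Answer: 9F 4E B1 E5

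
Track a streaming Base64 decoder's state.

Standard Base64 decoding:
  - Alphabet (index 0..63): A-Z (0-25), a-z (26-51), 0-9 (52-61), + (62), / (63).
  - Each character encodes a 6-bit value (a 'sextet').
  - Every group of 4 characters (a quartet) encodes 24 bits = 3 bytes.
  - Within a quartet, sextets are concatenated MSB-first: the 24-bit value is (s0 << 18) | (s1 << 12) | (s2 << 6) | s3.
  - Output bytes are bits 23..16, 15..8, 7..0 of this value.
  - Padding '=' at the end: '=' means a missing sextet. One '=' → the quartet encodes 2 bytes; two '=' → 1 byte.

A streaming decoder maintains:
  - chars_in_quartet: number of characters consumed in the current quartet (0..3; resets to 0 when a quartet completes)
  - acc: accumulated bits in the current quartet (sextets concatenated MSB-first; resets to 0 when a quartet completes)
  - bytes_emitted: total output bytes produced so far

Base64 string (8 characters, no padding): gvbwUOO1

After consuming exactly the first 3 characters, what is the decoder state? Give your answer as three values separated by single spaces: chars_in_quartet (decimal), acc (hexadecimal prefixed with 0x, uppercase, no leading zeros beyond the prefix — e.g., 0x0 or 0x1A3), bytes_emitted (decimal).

After char 0 ('g'=32): chars_in_quartet=1 acc=0x20 bytes_emitted=0
After char 1 ('v'=47): chars_in_quartet=2 acc=0x82F bytes_emitted=0
After char 2 ('b'=27): chars_in_quartet=3 acc=0x20BDB bytes_emitted=0

Answer: 3 0x20BDB 0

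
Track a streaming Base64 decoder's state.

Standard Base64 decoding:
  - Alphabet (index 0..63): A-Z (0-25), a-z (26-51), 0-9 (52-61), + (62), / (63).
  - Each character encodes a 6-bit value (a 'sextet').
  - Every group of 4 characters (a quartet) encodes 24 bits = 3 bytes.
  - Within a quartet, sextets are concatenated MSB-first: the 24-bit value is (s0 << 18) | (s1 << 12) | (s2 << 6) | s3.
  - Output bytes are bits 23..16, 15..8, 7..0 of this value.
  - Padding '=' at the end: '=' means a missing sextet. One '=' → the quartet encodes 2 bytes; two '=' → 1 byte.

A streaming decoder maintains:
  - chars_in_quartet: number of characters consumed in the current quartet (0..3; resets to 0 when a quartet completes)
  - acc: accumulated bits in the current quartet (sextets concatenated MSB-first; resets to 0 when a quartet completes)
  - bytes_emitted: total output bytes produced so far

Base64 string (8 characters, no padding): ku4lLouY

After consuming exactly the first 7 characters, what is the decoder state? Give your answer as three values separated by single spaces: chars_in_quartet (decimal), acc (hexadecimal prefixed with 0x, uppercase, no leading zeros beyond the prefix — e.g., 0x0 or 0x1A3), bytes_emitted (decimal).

Answer: 3 0xBA2E 3

Derivation:
After char 0 ('k'=36): chars_in_quartet=1 acc=0x24 bytes_emitted=0
After char 1 ('u'=46): chars_in_quartet=2 acc=0x92E bytes_emitted=0
After char 2 ('4'=56): chars_in_quartet=3 acc=0x24BB8 bytes_emitted=0
After char 3 ('l'=37): chars_in_quartet=4 acc=0x92EE25 -> emit 92 EE 25, reset; bytes_emitted=3
After char 4 ('L'=11): chars_in_quartet=1 acc=0xB bytes_emitted=3
After char 5 ('o'=40): chars_in_quartet=2 acc=0x2E8 bytes_emitted=3
After char 6 ('u'=46): chars_in_quartet=3 acc=0xBA2E bytes_emitted=3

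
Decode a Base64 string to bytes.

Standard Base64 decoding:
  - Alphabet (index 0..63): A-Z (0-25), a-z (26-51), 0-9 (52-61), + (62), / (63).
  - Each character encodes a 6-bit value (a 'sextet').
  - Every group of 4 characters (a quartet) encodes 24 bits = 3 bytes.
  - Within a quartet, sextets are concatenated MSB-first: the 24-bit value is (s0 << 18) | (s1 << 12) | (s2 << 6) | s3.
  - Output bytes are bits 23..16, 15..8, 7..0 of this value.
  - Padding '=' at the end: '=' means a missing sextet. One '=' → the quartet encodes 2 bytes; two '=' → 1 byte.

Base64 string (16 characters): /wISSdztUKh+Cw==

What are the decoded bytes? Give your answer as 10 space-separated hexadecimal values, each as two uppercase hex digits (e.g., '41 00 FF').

After char 0 ('/'=63): chars_in_quartet=1 acc=0x3F bytes_emitted=0
After char 1 ('w'=48): chars_in_quartet=2 acc=0xFF0 bytes_emitted=0
After char 2 ('I'=8): chars_in_quartet=3 acc=0x3FC08 bytes_emitted=0
After char 3 ('S'=18): chars_in_quartet=4 acc=0xFF0212 -> emit FF 02 12, reset; bytes_emitted=3
After char 4 ('S'=18): chars_in_quartet=1 acc=0x12 bytes_emitted=3
After char 5 ('d'=29): chars_in_quartet=2 acc=0x49D bytes_emitted=3
After char 6 ('z'=51): chars_in_quartet=3 acc=0x12773 bytes_emitted=3
After char 7 ('t'=45): chars_in_quartet=4 acc=0x49DCED -> emit 49 DC ED, reset; bytes_emitted=6
After char 8 ('U'=20): chars_in_quartet=1 acc=0x14 bytes_emitted=6
After char 9 ('K'=10): chars_in_quartet=2 acc=0x50A bytes_emitted=6
After char 10 ('h'=33): chars_in_quartet=3 acc=0x142A1 bytes_emitted=6
After char 11 ('+'=62): chars_in_quartet=4 acc=0x50A87E -> emit 50 A8 7E, reset; bytes_emitted=9
After char 12 ('C'=2): chars_in_quartet=1 acc=0x2 bytes_emitted=9
After char 13 ('w'=48): chars_in_quartet=2 acc=0xB0 bytes_emitted=9
Padding '==': partial quartet acc=0xB0 -> emit 0B; bytes_emitted=10

Answer: FF 02 12 49 DC ED 50 A8 7E 0B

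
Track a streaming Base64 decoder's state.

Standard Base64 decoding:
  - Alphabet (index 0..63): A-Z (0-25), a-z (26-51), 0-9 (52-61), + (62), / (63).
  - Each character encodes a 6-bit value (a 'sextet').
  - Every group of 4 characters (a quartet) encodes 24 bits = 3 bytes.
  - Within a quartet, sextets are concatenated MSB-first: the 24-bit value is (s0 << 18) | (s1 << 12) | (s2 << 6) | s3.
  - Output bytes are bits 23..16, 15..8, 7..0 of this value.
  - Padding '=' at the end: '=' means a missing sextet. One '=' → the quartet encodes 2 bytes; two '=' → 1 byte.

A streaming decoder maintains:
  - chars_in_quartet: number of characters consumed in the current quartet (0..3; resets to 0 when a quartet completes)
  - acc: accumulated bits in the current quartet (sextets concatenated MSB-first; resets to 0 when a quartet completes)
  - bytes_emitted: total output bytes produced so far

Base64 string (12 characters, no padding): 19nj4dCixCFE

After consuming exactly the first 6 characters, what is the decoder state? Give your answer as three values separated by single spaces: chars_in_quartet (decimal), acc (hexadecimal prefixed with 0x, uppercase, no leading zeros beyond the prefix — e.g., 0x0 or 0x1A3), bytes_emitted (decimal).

After char 0 ('1'=53): chars_in_quartet=1 acc=0x35 bytes_emitted=0
After char 1 ('9'=61): chars_in_quartet=2 acc=0xD7D bytes_emitted=0
After char 2 ('n'=39): chars_in_quartet=3 acc=0x35F67 bytes_emitted=0
After char 3 ('j'=35): chars_in_quartet=4 acc=0xD7D9E3 -> emit D7 D9 E3, reset; bytes_emitted=3
After char 4 ('4'=56): chars_in_quartet=1 acc=0x38 bytes_emitted=3
After char 5 ('d'=29): chars_in_quartet=2 acc=0xE1D bytes_emitted=3

Answer: 2 0xE1D 3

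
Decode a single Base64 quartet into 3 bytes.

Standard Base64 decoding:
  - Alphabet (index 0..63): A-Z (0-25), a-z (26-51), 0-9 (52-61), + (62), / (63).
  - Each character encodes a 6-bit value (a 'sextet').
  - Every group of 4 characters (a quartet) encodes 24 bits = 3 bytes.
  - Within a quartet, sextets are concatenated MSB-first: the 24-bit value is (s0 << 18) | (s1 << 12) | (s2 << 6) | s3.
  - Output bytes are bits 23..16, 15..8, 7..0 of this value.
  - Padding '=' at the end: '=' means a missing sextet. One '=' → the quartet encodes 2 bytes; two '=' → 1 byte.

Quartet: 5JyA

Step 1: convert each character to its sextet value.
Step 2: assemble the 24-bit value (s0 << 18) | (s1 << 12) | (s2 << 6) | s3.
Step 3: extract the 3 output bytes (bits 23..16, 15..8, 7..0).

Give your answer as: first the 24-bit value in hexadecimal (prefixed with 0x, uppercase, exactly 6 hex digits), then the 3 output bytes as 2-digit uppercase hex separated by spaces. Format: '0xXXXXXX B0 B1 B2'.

Answer: 0xE49C80 E4 9C 80

Derivation:
Sextets: 5=57, J=9, y=50, A=0
24-bit: (57<<18) | (9<<12) | (50<<6) | 0
      = 0xE40000 | 0x009000 | 0x000C80 | 0x000000
      = 0xE49C80
Bytes: (v>>16)&0xFF=E4, (v>>8)&0xFF=9C, v&0xFF=80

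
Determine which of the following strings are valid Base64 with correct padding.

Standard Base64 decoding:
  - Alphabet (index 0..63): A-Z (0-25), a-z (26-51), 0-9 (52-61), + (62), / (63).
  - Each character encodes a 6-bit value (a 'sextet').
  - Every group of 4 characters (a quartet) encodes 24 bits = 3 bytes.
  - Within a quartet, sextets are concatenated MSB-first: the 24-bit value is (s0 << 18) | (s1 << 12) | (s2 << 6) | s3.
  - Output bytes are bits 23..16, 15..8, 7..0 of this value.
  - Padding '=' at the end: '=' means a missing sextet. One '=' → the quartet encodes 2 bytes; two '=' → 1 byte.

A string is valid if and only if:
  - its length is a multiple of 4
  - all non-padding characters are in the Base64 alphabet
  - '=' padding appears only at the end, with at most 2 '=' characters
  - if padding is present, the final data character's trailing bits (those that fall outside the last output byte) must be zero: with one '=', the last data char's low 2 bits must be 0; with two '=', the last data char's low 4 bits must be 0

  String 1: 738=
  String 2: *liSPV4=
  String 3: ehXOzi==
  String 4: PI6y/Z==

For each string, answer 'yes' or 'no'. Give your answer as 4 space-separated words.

Answer: yes no no no

Derivation:
String 1: '738=' → valid
String 2: '*liSPV4=' → invalid (bad char(s): ['*'])
String 3: 'ehXOzi==' → invalid (bad trailing bits)
String 4: 'PI6y/Z==' → invalid (bad trailing bits)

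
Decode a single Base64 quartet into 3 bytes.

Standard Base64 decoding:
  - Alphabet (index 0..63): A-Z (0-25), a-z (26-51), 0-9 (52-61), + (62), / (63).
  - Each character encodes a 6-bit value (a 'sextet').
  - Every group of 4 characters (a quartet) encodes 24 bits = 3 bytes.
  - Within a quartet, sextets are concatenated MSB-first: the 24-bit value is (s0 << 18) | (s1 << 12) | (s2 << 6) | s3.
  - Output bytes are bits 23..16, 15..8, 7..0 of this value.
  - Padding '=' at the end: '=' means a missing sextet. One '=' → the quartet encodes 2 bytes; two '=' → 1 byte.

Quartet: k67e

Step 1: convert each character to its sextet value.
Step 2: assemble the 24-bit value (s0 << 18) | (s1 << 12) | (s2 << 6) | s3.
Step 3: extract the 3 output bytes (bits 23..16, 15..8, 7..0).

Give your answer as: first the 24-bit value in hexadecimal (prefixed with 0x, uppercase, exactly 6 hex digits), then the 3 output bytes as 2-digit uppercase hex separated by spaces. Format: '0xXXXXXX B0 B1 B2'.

Sextets: k=36, 6=58, 7=59, e=30
24-bit: (36<<18) | (58<<12) | (59<<6) | 30
      = 0x900000 | 0x03A000 | 0x000EC0 | 0x00001E
      = 0x93AEDE
Bytes: (v>>16)&0xFF=93, (v>>8)&0xFF=AE, v&0xFF=DE

Answer: 0x93AEDE 93 AE DE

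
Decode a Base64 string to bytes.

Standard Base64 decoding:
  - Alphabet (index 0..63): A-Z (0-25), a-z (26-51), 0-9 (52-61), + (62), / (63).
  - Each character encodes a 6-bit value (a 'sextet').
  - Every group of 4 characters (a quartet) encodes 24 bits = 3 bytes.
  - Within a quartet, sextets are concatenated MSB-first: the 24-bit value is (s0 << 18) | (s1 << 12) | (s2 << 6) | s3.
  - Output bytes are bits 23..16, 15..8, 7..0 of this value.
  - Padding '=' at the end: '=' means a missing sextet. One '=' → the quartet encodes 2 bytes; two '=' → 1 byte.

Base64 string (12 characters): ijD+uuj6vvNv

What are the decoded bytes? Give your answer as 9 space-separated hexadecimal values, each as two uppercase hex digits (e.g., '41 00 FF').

Answer: 8A 30 FE BA E8 FA BE F3 6F

Derivation:
After char 0 ('i'=34): chars_in_quartet=1 acc=0x22 bytes_emitted=0
After char 1 ('j'=35): chars_in_quartet=2 acc=0x8A3 bytes_emitted=0
After char 2 ('D'=3): chars_in_quartet=3 acc=0x228C3 bytes_emitted=0
After char 3 ('+'=62): chars_in_quartet=4 acc=0x8A30FE -> emit 8A 30 FE, reset; bytes_emitted=3
After char 4 ('u'=46): chars_in_quartet=1 acc=0x2E bytes_emitted=3
After char 5 ('u'=46): chars_in_quartet=2 acc=0xBAE bytes_emitted=3
After char 6 ('j'=35): chars_in_quartet=3 acc=0x2EBA3 bytes_emitted=3
After char 7 ('6'=58): chars_in_quartet=4 acc=0xBAE8FA -> emit BA E8 FA, reset; bytes_emitted=6
After char 8 ('v'=47): chars_in_quartet=1 acc=0x2F bytes_emitted=6
After char 9 ('v'=47): chars_in_quartet=2 acc=0xBEF bytes_emitted=6
After char 10 ('N'=13): chars_in_quartet=3 acc=0x2FBCD bytes_emitted=6
After char 11 ('v'=47): chars_in_quartet=4 acc=0xBEF36F -> emit BE F3 6F, reset; bytes_emitted=9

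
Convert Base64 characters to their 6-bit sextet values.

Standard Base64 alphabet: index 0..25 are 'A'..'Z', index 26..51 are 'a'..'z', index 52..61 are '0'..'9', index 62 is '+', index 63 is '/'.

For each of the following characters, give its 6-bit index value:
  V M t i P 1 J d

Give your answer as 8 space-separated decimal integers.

Answer: 21 12 45 34 15 53 9 29

Derivation:
'V': A..Z range, ord('V') − ord('A') = 21
'M': A..Z range, ord('M') − ord('A') = 12
't': a..z range, 26 + ord('t') − ord('a') = 45
'i': a..z range, 26 + ord('i') − ord('a') = 34
'P': A..Z range, ord('P') − ord('A') = 15
'1': 0..9 range, 52 + ord('1') − ord('0') = 53
'J': A..Z range, ord('J') − ord('A') = 9
'd': a..z range, 26 + ord('d') − ord('a') = 29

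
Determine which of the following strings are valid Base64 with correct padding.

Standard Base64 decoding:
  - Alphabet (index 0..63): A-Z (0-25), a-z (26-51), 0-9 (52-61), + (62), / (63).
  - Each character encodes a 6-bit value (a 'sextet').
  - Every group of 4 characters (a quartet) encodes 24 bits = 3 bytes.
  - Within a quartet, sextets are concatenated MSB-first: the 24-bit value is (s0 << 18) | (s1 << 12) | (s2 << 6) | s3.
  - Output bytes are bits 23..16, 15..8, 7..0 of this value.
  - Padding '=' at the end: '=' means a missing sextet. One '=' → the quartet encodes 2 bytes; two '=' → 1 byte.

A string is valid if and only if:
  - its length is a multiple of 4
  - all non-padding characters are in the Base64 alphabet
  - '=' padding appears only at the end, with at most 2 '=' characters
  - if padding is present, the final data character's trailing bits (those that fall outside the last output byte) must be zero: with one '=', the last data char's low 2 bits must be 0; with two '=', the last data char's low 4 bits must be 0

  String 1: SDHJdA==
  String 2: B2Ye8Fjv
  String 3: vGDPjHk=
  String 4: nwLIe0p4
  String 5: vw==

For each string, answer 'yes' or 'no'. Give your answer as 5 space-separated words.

String 1: 'SDHJdA==' → valid
String 2: 'B2Ye8Fjv' → valid
String 3: 'vGDPjHk=' → valid
String 4: 'nwLIe0p4' → valid
String 5: 'vw==' → valid

Answer: yes yes yes yes yes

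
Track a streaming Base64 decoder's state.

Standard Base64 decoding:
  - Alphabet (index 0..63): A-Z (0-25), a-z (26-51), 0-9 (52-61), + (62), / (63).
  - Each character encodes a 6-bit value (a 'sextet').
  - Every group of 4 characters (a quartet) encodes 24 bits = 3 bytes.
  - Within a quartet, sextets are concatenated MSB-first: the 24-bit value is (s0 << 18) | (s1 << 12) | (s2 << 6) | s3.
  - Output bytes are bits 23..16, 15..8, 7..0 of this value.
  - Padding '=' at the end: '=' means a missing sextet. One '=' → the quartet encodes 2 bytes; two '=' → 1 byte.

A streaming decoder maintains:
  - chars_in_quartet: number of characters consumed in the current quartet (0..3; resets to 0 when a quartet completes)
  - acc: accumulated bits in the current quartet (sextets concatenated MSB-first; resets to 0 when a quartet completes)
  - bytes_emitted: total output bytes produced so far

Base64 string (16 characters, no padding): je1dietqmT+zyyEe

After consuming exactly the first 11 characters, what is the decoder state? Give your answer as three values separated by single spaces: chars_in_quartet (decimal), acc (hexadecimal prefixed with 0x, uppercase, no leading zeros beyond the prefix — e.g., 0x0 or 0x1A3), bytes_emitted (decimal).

After char 0 ('j'=35): chars_in_quartet=1 acc=0x23 bytes_emitted=0
After char 1 ('e'=30): chars_in_quartet=2 acc=0x8DE bytes_emitted=0
After char 2 ('1'=53): chars_in_quartet=3 acc=0x237B5 bytes_emitted=0
After char 3 ('d'=29): chars_in_quartet=4 acc=0x8DED5D -> emit 8D ED 5D, reset; bytes_emitted=3
After char 4 ('i'=34): chars_in_quartet=1 acc=0x22 bytes_emitted=3
After char 5 ('e'=30): chars_in_quartet=2 acc=0x89E bytes_emitted=3
After char 6 ('t'=45): chars_in_quartet=3 acc=0x227AD bytes_emitted=3
After char 7 ('q'=42): chars_in_quartet=4 acc=0x89EB6A -> emit 89 EB 6A, reset; bytes_emitted=6
After char 8 ('m'=38): chars_in_quartet=1 acc=0x26 bytes_emitted=6
After char 9 ('T'=19): chars_in_quartet=2 acc=0x993 bytes_emitted=6
After char 10 ('+'=62): chars_in_quartet=3 acc=0x264FE bytes_emitted=6

Answer: 3 0x264FE 6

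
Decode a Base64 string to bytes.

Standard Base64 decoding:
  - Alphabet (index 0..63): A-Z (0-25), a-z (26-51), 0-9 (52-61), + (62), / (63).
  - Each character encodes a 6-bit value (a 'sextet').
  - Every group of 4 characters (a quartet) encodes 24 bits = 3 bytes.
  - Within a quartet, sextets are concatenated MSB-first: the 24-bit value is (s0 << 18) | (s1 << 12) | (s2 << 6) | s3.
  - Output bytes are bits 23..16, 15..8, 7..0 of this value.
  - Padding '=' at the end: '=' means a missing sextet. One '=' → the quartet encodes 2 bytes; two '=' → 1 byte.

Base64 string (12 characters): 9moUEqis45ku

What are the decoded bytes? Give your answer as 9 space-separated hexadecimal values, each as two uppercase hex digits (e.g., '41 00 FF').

Answer: F6 6A 14 12 A8 AC E3 99 2E

Derivation:
After char 0 ('9'=61): chars_in_quartet=1 acc=0x3D bytes_emitted=0
After char 1 ('m'=38): chars_in_quartet=2 acc=0xF66 bytes_emitted=0
After char 2 ('o'=40): chars_in_quartet=3 acc=0x3D9A8 bytes_emitted=0
After char 3 ('U'=20): chars_in_quartet=4 acc=0xF66A14 -> emit F6 6A 14, reset; bytes_emitted=3
After char 4 ('E'=4): chars_in_quartet=1 acc=0x4 bytes_emitted=3
After char 5 ('q'=42): chars_in_quartet=2 acc=0x12A bytes_emitted=3
After char 6 ('i'=34): chars_in_quartet=3 acc=0x4AA2 bytes_emitted=3
After char 7 ('s'=44): chars_in_quartet=4 acc=0x12A8AC -> emit 12 A8 AC, reset; bytes_emitted=6
After char 8 ('4'=56): chars_in_quartet=1 acc=0x38 bytes_emitted=6
After char 9 ('5'=57): chars_in_quartet=2 acc=0xE39 bytes_emitted=6
After char 10 ('k'=36): chars_in_quartet=3 acc=0x38E64 bytes_emitted=6
After char 11 ('u'=46): chars_in_quartet=4 acc=0xE3992E -> emit E3 99 2E, reset; bytes_emitted=9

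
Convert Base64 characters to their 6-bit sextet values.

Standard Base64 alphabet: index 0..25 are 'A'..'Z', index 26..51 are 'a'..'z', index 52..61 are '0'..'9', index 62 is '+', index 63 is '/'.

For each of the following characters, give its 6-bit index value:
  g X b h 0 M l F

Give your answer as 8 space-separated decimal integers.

'g': a..z range, 26 + ord('g') − ord('a') = 32
'X': A..Z range, ord('X') − ord('A') = 23
'b': a..z range, 26 + ord('b') − ord('a') = 27
'h': a..z range, 26 + ord('h') − ord('a') = 33
'0': 0..9 range, 52 + ord('0') − ord('0') = 52
'M': A..Z range, ord('M') − ord('A') = 12
'l': a..z range, 26 + ord('l') − ord('a') = 37
'F': A..Z range, ord('F') − ord('A') = 5

Answer: 32 23 27 33 52 12 37 5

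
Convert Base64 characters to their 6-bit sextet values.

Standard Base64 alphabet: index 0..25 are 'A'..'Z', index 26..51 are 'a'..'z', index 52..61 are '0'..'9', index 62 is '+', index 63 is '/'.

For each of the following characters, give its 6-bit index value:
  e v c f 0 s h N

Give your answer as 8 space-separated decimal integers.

Answer: 30 47 28 31 52 44 33 13

Derivation:
'e': a..z range, 26 + ord('e') − ord('a') = 30
'v': a..z range, 26 + ord('v') − ord('a') = 47
'c': a..z range, 26 + ord('c') − ord('a') = 28
'f': a..z range, 26 + ord('f') − ord('a') = 31
'0': 0..9 range, 52 + ord('0') − ord('0') = 52
's': a..z range, 26 + ord('s') − ord('a') = 44
'h': a..z range, 26 + ord('h') − ord('a') = 33
'N': A..Z range, ord('N') − ord('A') = 13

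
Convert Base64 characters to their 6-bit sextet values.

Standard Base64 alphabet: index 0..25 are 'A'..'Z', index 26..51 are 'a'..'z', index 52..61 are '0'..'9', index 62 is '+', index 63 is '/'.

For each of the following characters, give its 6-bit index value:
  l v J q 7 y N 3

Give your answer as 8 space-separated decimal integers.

Answer: 37 47 9 42 59 50 13 55

Derivation:
'l': a..z range, 26 + ord('l') − ord('a') = 37
'v': a..z range, 26 + ord('v') − ord('a') = 47
'J': A..Z range, ord('J') − ord('A') = 9
'q': a..z range, 26 + ord('q') − ord('a') = 42
'7': 0..9 range, 52 + ord('7') − ord('0') = 59
'y': a..z range, 26 + ord('y') − ord('a') = 50
'N': A..Z range, ord('N') − ord('A') = 13
'3': 0..9 range, 52 + ord('3') − ord('0') = 55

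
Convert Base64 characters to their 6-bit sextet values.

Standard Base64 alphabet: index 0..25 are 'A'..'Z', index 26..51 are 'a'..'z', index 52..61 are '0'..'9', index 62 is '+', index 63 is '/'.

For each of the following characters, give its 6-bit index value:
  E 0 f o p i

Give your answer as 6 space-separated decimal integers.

Answer: 4 52 31 40 41 34

Derivation:
'E': A..Z range, ord('E') − ord('A') = 4
'0': 0..9 range, 52 + ord('0') − ord('0') = 52
'f': a..z range, 26 + ord('f') − ord('a') = 31
'o': a..z range, 26 + ord('o') − ord('a') = 40
'p': a..z range, 26 + ord('p') − ord('a') = 41
'i': a..z range, 26 + ord('i') − ord('a') = 34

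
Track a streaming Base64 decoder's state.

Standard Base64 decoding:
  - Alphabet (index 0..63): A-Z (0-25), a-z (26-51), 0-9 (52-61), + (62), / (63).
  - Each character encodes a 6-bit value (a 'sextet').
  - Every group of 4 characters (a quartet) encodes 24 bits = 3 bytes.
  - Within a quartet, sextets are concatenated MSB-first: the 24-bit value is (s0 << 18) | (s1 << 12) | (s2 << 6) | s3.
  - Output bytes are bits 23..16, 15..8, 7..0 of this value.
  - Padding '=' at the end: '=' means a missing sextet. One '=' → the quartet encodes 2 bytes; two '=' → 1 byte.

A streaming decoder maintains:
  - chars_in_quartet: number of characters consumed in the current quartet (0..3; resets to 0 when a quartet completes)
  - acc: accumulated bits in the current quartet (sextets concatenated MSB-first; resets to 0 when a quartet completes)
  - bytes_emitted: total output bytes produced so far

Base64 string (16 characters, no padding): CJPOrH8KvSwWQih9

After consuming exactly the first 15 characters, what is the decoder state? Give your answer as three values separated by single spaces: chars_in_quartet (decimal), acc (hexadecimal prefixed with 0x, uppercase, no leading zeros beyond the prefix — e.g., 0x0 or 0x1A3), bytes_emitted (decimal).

Answer: 3 0x108A1 9

Derivation:
After char 0 ('C'=2): chars_in_quartet=1 acc=0x2 bytes_emitted=0
After char 1 ('J'=9): chars_in_quartet=2 acc=0x89 bytes_emitted=0
After char 2 ('P'=15): chars_in_quartet=3 acc=0x224F bytes_emitted=0
After char 3 ('O'=14): chars_in_quartet=4 acc=0x893CE -> emit 08 93 CE, reset; bytes_emitted=3
After char 4 ('r'=43): chars_in_quartet=1 acc=0x2B bytes_emitted=3
After char 5 ('H'=7): chars_in_quartet=2 acc=0xAC7 bytes_emitted=3
After char 6 ('8'=60): chars_in_quartet=3 acc=0x2B1FC bytes_emitted=3
After char 7 ('K'=10): chars_in_quartet=4 acc=0xAC7F0A -> emit AC 7F 0A, reset; bytes_emitted=6
After char 8 ('v'=47): chars_in_quartet=1 acc=0x2F bytes_emitted=6
After char 9 ('S'=18): chars_in_quartet=2 acc=0xBD2 bytes_emitted=6
After char 10 ('w'=48): chars_in_quartet=3 acc=0x2F4B0 bytes_emitted=6
After char 11 ('W'=22): chars_in_quartet=4 acc=0xBD2C16 -> emit BD 2C 16, reset; bytes_emitted=9
After char 12 ('Q'=16): chars_in_quartet=1 acc=0x10 bytes_emitted=9
After char 13 ('i'=34): chars_in_quartet=2 acc=0x422 bytes_emitted=9
After char 14 ('h'=33): chars_in_quartet=3 acc=0x108A1 bytes_emitted=9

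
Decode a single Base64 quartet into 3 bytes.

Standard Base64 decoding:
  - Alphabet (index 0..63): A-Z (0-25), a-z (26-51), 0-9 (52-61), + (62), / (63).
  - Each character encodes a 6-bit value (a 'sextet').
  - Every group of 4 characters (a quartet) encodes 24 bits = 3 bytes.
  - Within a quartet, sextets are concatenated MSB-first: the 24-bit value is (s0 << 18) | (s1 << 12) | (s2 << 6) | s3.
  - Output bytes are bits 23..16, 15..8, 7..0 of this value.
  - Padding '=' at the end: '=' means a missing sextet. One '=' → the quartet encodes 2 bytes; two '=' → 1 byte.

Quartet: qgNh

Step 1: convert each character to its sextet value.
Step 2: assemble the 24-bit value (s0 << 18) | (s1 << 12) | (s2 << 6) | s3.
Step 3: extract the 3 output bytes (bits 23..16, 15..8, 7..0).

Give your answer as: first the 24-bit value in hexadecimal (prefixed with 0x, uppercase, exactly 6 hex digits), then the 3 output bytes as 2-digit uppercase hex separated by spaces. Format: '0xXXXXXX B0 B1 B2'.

Answer: 0xAA0361 AA 03 61

Derivation:
Sextets: q=42, g=32, N=13, h=33
24-bit: (42<<18) | (32<<12) | (13<<6) | 33
      = 0xA80000 | 0x020000 | 0x000340 | 0x000021
      = 0xAA0361
Bytes: (v>>16)&0xFF=AA, (v>>8)&0xFF=03, v&0xFF=61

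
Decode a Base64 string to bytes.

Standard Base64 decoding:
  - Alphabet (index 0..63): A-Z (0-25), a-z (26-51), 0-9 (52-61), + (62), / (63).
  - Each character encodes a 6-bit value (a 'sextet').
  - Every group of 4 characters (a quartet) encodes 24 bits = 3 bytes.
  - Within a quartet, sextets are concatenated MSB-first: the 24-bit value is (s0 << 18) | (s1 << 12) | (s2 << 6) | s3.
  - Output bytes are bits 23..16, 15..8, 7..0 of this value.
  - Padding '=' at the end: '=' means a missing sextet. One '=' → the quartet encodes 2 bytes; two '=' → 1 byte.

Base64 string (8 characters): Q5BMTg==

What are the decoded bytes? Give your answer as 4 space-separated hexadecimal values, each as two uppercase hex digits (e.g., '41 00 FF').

Answer: 43 90 4C 4E

Derivation:
After char 0 ('Q'=16): chars_in_quartet=1 acc=0x10 bytes_emitted=0
After char 1 ('5'=57): chars_in_quartet=2 acc=0x439 bytes_emitted=0
After char 2 ('B'=1): chars_in_quartet=3 acc=0x10E41 bytes_emitted=0
After char 3 ('M'=12): chars_in_quartet=4 acc=0x43904C -> emit 43 90 4C, reset; bytes_emitted=3
After char 4 ('T'=19): chars_in_quartet=1 acc=0x13 bytes_emitted=3
After char 5 ('g'=32): chars_in_quartet=2 acc=0x4E0 bytes_emitted=3
Padding '==': partial quartet acc=0x4E0 -> emit 4E; bytes_emitted=4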